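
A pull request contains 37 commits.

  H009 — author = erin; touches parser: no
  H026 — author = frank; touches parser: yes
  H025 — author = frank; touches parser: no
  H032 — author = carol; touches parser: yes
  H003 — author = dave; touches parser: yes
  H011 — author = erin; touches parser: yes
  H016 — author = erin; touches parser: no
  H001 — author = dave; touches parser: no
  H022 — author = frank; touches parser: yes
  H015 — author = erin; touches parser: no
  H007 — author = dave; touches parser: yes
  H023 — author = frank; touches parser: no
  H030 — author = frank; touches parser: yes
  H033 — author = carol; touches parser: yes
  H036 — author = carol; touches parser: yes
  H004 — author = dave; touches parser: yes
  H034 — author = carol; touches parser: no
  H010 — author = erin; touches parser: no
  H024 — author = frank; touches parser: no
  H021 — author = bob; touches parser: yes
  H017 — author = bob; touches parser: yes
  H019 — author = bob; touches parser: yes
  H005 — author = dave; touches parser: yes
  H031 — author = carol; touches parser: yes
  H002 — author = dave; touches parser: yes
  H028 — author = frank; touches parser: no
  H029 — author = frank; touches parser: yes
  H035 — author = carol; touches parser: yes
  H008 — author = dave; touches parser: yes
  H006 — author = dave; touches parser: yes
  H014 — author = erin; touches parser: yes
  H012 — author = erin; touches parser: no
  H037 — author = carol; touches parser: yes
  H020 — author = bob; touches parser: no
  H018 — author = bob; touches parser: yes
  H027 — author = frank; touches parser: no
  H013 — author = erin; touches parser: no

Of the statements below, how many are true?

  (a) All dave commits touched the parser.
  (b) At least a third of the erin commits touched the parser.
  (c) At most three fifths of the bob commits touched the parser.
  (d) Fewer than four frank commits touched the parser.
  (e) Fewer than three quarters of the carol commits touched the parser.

0

(a) dave: |A| = 8, |A ∩ B| = 7; needs A ⊆ B, i.e. every element of A is in B (|A ∖ B| = 0) — false.
(b) erin: |A| = 8, |A ∩ B| = 2; needs |A ∩ B| / |A| ≥ 1/3 — false.
(c) bob: |A| = 5, |A ∩ B| = 4; needs |A ∩ B| / |A| ≤ 3/5 — false.
(d) frank: |A| = 9, |A ∩ B| = 4; needs |A ∩ B| < 4 — false.
(e) carol: |A| = 7, |A ∩ B| = 6; needs |A ∩ B| / |A| < 3/4 — false.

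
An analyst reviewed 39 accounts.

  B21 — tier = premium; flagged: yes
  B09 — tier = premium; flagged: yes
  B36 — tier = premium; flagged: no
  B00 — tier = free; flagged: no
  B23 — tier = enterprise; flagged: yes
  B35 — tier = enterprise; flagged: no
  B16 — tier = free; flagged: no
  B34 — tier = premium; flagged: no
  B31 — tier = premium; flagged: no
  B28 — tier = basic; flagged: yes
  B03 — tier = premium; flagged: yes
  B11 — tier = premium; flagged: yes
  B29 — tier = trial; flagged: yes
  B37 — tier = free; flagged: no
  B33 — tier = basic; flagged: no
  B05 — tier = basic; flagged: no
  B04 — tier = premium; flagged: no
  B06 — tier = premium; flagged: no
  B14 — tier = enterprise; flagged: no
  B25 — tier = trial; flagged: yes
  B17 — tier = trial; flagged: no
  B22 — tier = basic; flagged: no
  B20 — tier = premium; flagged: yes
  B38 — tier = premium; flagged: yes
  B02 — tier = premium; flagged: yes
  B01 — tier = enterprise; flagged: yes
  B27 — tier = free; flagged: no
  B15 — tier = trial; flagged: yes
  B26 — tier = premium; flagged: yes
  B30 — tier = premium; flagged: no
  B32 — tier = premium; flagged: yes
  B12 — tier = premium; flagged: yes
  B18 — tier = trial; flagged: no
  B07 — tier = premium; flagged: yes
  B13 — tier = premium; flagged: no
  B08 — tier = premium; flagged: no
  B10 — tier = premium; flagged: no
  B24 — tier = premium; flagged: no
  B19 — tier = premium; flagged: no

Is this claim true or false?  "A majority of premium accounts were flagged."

False

Truth condition: |A ∩ B| > |A ∖ B|.
|A| = 22, |A ∩ B| = 11, |A ∖ B| = 11.
11 = 11, so the statement is false.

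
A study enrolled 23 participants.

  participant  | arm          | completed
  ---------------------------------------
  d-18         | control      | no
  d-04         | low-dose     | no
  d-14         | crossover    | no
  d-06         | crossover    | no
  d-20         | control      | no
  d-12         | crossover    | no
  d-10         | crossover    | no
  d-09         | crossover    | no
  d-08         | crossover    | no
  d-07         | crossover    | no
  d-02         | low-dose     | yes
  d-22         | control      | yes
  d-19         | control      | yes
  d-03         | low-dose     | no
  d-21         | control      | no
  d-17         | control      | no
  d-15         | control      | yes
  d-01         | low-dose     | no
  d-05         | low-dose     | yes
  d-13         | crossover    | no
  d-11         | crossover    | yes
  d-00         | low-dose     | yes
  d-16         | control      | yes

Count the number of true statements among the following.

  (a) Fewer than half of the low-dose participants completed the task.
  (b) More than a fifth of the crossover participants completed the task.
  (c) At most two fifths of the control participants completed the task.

0

(a) low-dose: |A| = 6, |A ∩ B| = 3; needs |A ∩ B| < |A ∖ B| — false.
(b) crossover: |A| = 9, |A ∩ B| = 1; needs |A ∩ B| / |A| > 1/5 — false.
(c) control: |A| = 8, |A ∩ B| = 4; needs |A ∩ B| / |A| ≤ 2/5 — false.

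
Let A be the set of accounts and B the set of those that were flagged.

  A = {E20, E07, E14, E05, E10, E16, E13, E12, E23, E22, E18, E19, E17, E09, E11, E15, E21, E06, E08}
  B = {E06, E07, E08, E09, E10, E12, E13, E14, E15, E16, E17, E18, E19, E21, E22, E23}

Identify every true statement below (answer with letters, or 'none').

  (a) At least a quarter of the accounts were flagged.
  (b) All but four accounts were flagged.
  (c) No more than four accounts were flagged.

|A| = 19, |A ∩ B| = 16, |A ∖ B| = 3.
(a) |A ∩ B| / |A| ≥ 1/4: holds.
(b) |A ∖ B| = 4: fails.
(c) |A ∩ B| ≤ 4: fails.

(a)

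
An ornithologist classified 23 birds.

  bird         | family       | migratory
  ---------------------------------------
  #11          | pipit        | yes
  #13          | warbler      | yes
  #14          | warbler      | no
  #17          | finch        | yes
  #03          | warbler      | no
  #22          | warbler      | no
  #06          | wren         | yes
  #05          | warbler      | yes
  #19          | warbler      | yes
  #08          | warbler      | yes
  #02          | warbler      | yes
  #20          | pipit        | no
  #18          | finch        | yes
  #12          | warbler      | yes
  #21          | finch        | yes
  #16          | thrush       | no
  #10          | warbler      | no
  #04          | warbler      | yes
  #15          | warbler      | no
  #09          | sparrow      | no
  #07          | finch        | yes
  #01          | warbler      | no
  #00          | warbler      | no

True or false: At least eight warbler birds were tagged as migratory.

False

Truth condition: |A ∩ B| ≥ 8.
A (the restrictor) = {#13, #14, #03, #22, #05, #19, #08, #02, #12, #10, #04, #15, #01, #00}, |A| = 14.
A ∩ B = {#13, #05, #19, #08, #02, #12, #04}, so |A ∩ B| = 7.
|A ∩ B| = 7, so the statement is false.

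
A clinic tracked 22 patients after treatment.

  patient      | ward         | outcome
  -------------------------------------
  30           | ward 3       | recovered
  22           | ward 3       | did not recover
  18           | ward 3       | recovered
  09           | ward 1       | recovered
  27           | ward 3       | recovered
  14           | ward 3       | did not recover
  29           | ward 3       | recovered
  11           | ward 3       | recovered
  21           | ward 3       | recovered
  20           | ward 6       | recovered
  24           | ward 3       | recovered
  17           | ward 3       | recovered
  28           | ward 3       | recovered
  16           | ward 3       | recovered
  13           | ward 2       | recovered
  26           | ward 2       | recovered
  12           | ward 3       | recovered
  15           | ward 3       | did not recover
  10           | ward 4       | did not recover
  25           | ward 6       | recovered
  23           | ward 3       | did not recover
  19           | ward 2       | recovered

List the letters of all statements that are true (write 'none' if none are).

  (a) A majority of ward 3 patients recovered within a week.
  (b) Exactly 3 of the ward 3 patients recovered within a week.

(a)

|A| = 15, |A ∩ B| = 11, |A ∖ B| = 4.
(a) |A ∩ B| > |A ∖ B|: holds.
(b) |A ∩ B| = 3: fails.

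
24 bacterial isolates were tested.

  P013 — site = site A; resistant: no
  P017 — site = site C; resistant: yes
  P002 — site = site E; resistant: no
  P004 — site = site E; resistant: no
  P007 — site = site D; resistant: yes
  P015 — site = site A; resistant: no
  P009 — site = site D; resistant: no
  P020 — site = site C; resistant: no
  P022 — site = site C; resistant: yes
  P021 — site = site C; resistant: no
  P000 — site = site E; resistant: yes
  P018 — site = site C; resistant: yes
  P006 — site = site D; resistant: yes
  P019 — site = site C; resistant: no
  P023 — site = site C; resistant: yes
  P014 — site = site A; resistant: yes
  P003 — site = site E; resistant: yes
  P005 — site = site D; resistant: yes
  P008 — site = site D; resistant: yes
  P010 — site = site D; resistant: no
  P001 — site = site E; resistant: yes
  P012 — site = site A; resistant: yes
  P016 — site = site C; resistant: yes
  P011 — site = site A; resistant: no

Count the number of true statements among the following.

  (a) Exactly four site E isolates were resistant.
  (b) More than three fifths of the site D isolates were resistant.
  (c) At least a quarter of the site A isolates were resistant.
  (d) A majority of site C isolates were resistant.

3

(a) site E: |A| = 5, |A ∩ B| = 3; needs |A ∩ B| = 4 — false.
(b) site D: |A| = 6, |A ∩ B| = 4; needs |A ∩ B| / |A| > 3/5 — true.
(c) site A: |A| = 5, |A ∩ B| = 2; needs |A ∩ B| / |A| ≥ 1/4 — true.
(d) site C: |A| = 8, |A ∩ B| = 5; needs |A ∩ B| > |A ∖ B| — true.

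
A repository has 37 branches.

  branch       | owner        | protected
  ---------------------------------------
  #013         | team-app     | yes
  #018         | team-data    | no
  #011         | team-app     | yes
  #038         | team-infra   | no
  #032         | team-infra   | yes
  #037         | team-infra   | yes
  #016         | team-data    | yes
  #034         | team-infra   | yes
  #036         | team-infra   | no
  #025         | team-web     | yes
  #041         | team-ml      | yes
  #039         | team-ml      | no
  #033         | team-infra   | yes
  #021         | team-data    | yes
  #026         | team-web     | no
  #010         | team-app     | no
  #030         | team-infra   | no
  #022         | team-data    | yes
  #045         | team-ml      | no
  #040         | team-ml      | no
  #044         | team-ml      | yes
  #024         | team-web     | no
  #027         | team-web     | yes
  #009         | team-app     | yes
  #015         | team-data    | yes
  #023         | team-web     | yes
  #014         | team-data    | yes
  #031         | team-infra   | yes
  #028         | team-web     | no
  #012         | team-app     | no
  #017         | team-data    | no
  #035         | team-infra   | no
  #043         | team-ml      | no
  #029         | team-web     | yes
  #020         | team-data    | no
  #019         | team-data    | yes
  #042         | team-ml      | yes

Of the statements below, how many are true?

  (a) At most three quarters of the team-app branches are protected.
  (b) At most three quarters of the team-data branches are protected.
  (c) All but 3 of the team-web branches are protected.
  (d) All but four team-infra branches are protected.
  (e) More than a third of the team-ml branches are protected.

(a) team-app: |A| = 5, |A ∩ B| = 3; needs |A ∩ B| / |A| ≤ 3/4 — true.
(b) team-data: |A| = 9, |A ∩ B| = 6; needs |A ∩ B| / |A| ≤ 3/4 — true.
(c) team-web: |A| = 7, |A ∩ B| = 4; needs |A ∖ B| = 3 — true.
(d) team-infra: |A| = 9, |A ∩ B| = 5; needs |A ∖ B| = 4 — true.
(e) team-ml: |A| = 7, |A ∩ B| = 3; needs |A ∩ B| / |A| > 1/3 — true.

5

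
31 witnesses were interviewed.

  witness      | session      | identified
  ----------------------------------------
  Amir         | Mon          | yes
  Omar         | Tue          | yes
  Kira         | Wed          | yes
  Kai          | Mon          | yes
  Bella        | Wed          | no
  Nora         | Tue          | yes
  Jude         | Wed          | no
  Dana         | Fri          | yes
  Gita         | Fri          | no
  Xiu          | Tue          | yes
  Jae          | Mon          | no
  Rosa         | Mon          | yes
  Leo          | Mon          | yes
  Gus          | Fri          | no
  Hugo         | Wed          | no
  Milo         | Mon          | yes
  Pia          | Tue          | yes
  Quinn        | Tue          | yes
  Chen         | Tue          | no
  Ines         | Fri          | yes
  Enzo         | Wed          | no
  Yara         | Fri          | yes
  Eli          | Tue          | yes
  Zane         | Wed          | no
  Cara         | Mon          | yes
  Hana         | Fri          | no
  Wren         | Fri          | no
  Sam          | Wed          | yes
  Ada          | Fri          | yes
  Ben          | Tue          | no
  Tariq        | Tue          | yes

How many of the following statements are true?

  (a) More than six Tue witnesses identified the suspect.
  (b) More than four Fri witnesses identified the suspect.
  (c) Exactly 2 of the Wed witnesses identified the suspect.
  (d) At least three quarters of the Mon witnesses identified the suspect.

(a) Tue: |A| = 9, |A ∩ B| = 7; needs |A ∩ B| > 6 — true.
(b) Fri: |A| = 8, |A ∩ B| = 4; needs |A ∩ B| > 4 — false.
(c) Wed: |A| = 7, |A ∩ B| = 2; needs |A ∩ B| = 2 — true.
(d) Mon: |A| = 7, |A ∩ B| = 6; needs |A ∩ B| / |A| ≥ 3/4 — true.

3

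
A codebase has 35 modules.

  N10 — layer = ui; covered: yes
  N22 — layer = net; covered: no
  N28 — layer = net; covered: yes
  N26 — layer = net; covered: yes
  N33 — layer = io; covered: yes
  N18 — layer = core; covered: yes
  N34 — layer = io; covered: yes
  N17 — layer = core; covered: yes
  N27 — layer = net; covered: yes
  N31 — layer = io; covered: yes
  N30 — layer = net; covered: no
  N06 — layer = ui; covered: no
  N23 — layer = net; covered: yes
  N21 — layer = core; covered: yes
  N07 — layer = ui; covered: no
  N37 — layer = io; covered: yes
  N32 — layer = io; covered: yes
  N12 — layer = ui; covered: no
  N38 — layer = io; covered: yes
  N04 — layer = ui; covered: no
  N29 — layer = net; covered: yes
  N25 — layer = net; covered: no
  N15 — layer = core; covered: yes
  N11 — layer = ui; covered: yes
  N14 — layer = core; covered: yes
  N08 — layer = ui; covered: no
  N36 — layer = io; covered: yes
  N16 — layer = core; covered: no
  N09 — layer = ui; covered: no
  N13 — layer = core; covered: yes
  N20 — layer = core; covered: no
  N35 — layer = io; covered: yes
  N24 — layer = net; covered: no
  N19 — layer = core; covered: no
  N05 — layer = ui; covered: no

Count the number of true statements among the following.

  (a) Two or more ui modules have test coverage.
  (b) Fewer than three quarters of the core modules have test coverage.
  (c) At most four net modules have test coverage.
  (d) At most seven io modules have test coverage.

(a) ui: |A| = 9, |A ∩ B| = 2; needs |A ∩ B| ≥ 2 — true.
(b) core: |A| = 9, |A ∩ B| = 6; needs |A ∩ B| / |A| < 3/4 — true.
(c) net: |A| = 9, |A ∩ B| = 5; needs |A ∩ B| ≤ 4 — false.
(d) io: |A| = 8, |A ∩ B| = 8; needs |A ∩ B| ≤ 7 — false.

2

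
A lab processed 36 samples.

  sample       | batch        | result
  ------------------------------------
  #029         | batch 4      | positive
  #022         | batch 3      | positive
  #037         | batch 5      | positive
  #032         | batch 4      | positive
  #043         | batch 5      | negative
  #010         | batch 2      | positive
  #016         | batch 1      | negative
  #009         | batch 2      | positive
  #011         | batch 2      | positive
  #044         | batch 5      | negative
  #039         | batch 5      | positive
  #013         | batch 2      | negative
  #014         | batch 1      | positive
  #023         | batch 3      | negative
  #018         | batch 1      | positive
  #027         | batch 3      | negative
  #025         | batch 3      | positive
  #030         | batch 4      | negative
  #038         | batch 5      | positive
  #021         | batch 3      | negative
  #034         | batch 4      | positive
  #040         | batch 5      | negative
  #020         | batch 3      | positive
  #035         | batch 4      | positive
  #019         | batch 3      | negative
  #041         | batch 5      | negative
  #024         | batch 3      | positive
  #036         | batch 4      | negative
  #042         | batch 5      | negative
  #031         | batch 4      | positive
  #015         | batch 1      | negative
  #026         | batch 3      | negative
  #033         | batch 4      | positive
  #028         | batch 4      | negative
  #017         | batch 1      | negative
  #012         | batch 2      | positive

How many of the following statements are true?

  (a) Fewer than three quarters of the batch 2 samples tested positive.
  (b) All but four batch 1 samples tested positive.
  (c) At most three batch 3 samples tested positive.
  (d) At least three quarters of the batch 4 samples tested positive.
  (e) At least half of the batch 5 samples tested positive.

0

(a) batch 2: |A| = 5, |A ∩ B| = 4; needs |A ∩ B| / |A| < 3/4 — false.
(b) batch 1: |A| = 5, |A ∩ B| = 2; needs |A ∖ B| = 4 — false.
(c) batch 3: |A| = 9, |A ∩ B| = 4; needs |A ∩ B| ≤ 3 — false.
(d) batch 4: |A| = 9, |A ∩ B| = 6; needs |A ∩ B| / |A| ≥ 3/4 — false.
(e) batch 5: |A| = 8, |A ∩ B| = 3; needs |A ∩ B| ≥ |A ∖ B| — false.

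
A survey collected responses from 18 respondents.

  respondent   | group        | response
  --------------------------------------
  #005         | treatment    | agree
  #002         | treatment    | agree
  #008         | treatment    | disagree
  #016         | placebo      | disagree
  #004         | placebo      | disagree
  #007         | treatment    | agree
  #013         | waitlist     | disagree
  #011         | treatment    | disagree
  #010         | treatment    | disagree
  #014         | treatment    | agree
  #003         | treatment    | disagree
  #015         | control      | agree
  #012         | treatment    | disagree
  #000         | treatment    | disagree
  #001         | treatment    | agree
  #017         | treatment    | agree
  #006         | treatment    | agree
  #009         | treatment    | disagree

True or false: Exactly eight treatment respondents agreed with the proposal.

False

'Exactly eight treatment respondents agreed with the proposal' holds iff |A ∩ B| = 8.
A (the restrictor) = {#005, #002, #008, #007, #011, #010, #014, #003, #012, #000, #001, #017, #006, #009}, |A| = 14.
A ∩ B = {#005, #002, #007, #014, #001, #017, #006}, so |A ∩ B| = 7.
|A ∩ B| = 7, so the statement is false.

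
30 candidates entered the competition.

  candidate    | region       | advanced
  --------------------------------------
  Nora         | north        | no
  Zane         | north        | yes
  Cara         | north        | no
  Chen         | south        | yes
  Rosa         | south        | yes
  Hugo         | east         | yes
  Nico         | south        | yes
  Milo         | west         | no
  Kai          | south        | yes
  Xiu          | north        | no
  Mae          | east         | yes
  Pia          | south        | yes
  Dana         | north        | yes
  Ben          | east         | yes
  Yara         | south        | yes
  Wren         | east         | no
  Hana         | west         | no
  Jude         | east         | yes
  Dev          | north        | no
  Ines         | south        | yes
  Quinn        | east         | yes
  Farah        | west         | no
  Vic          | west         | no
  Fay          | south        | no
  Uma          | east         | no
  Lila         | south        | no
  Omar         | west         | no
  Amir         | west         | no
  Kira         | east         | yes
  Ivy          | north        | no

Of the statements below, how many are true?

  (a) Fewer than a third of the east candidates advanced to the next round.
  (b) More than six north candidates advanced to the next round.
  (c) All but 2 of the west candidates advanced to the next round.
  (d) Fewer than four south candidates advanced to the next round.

0

(a) east: |A| = 8, |A ∩ B| = 6; needs |A ∩ B| / |A| < 1/3 — false.
(b) north: |A| = 7, |A ∩ B| = 2; needs |A ∩ B| > 6 — false.
(c) west: |A| = 6, |A ∩ B| = 0; needs |A ∖ B| = 2 — false.
(d) south: |A| = 9, |A ∩ B| = 7; needs |A ∩ B| < 4 — false.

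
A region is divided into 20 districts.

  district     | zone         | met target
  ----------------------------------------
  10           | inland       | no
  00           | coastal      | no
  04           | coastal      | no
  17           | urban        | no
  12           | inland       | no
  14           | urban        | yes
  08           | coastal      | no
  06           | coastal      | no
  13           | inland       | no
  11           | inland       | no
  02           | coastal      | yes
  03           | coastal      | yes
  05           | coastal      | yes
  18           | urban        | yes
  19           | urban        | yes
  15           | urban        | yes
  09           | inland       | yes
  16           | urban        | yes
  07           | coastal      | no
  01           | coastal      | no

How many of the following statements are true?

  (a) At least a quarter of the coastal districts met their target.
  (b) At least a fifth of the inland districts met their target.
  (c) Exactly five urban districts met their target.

3

(a) coastal: |A| = 9, |A ∩ B| = 3; needs |A ∩ B| / |A| ≥ 1/4 — true.
(b) inland: |A| = 5, |A ∩ B| = 1; needs |A ∩ B| / |A| ≥ 1/5 — true.
(c) urban: |A| = 6, |A ∩ B| = 5; needs |A ∩ B| = 5 — true.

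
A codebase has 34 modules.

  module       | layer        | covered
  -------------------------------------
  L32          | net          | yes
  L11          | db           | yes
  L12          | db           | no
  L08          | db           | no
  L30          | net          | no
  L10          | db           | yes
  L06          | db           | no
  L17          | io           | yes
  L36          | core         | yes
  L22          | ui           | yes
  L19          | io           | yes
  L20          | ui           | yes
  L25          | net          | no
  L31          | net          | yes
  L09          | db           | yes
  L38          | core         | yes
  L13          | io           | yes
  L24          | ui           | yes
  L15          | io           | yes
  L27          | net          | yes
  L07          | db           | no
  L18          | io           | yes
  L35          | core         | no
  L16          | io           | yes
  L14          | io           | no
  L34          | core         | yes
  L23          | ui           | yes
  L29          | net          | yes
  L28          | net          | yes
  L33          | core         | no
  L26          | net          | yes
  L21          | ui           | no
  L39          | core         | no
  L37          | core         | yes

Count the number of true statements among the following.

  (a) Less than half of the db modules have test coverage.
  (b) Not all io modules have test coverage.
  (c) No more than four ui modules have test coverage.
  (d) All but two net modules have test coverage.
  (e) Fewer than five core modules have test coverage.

5

(a) db: |A| = 7, |A ∩ B| = 3; needs |A ∩ B| < |A ∖ B| — true.
(b) io: |A| = 7, |A ∩ B| = 6; needs A ⊄ B (|A ∖ B| ≥ 1) — true.
(c) ui: |A| = 5, |A ∩ B| = 4; needs |A ∩ B| ≤ 4 — true.
(d) net: |A| = 8, |A ∩ B| = 6; needs |A ∖ B| = 2 — true.
(e) core: |A| = 7, |A ∩ B| = 4; needs |A ∩ B| < 5 — true.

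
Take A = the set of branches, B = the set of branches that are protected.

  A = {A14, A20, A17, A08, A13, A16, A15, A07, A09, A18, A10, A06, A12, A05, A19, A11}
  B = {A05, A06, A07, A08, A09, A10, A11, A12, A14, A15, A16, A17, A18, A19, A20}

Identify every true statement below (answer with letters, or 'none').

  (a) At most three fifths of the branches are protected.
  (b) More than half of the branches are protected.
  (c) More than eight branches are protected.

|A| = 16, |A ∩ B| = 15, |A ∖ B| = 1.
(a) |A ∩ B| / |A| ≤ 3/5: fails.
(b) |A ∩ B| > |A ∖ B|: holds.
(c) |A ∩ B| > 8: holds.

(b), (c)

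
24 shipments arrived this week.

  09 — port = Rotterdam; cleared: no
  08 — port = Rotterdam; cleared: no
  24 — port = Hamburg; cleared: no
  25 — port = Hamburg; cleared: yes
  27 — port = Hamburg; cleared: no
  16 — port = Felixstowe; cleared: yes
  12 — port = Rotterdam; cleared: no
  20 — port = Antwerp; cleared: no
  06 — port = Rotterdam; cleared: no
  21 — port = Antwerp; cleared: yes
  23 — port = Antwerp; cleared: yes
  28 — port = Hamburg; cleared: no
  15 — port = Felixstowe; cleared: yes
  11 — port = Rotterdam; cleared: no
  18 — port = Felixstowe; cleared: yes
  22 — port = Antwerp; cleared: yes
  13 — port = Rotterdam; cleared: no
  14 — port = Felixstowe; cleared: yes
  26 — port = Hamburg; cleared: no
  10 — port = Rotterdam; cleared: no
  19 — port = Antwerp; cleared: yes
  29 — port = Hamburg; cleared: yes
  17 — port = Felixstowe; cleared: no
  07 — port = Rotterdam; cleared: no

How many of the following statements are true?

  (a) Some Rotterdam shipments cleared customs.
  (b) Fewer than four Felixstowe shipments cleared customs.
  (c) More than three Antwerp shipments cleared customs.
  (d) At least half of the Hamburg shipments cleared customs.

1

(a) Rotterdam: |A| = 8, |A ∩ B| = 0; needs A ∩ B ≠ ∅ (|A ∩ B| ≥ 1) — false.
(b) Felixstowe: |A| = 5, |A ∩ B| = 4; needs |A ∩ B| < 4 — false.
(c) Antwerp: |A| = 5, |A ∩ B| = 4; needs |A ∩ B| > 3 — true.
(d) Hamburg: |A| = 6, |A ∩ B| = 2; needs |A ∩ B| ≥ |A ∖ B| — false.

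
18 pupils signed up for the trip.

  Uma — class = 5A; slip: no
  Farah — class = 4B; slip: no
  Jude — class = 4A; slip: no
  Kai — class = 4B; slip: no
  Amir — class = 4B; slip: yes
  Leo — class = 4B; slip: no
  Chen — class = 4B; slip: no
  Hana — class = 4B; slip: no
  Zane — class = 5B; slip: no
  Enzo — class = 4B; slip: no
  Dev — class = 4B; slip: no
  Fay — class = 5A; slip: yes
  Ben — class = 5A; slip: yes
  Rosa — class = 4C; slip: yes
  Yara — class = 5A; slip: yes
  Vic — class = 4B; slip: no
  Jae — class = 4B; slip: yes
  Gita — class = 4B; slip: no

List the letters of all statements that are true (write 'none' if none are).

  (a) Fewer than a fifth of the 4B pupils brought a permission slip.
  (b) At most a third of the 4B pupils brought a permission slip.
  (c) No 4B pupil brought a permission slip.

(a), (b)

|A| = 11, |A ∩ B| = 2, |A ∖ B| = 9.
(a) |A ∩ B| / |A| < 1/5: holds.
(b) |A ∩ B| / |A| ≤ 1/3: holds.
(c) A ∩ B = ∅ (|A ∩ B| = 0): fails.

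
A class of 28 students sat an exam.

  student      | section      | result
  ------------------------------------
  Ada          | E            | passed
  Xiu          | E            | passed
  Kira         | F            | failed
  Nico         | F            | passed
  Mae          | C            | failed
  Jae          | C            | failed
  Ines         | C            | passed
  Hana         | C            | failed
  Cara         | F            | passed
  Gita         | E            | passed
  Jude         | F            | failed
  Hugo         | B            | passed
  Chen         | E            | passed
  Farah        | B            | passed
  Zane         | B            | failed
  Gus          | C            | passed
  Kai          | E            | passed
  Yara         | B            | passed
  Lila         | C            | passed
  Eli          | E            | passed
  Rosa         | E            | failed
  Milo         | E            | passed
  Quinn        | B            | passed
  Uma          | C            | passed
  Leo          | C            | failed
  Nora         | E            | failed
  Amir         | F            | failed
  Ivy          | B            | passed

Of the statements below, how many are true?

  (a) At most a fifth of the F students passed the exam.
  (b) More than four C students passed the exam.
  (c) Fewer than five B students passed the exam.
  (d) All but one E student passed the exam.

0

(a) F: |A| = 5, |A ∩ B| = 2; needs |A ∩ B| / |A| ≤ 1/5 — false.
(b) C: |A| = 8, |A ∩ B| = 4; needs |A ∩ B| > 4 — false.
(c) B: |A| = 6, |A ∩ B| = 5; needs |A ∩ B| < 5 — false.
(d) E: |A| = 9, |A ∩ B| = 7; needs |A ∖ B| = 1 — false.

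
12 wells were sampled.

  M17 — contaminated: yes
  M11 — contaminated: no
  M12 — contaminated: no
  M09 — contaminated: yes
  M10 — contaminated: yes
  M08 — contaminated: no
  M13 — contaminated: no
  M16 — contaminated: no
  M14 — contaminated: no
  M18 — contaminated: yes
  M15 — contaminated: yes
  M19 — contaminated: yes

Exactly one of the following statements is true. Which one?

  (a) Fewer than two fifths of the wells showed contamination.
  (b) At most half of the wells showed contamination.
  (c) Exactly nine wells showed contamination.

|A| = 12, |A ∩ B| = 6, |A ∖ B| = 6.
(a) requires |A ∩ B| / |A| < 2/5: false.
(b) requires |A ∩ B| ≤ |A ∖ B|: true.
(c) requires |A ∩ B| = 9: false.

(b)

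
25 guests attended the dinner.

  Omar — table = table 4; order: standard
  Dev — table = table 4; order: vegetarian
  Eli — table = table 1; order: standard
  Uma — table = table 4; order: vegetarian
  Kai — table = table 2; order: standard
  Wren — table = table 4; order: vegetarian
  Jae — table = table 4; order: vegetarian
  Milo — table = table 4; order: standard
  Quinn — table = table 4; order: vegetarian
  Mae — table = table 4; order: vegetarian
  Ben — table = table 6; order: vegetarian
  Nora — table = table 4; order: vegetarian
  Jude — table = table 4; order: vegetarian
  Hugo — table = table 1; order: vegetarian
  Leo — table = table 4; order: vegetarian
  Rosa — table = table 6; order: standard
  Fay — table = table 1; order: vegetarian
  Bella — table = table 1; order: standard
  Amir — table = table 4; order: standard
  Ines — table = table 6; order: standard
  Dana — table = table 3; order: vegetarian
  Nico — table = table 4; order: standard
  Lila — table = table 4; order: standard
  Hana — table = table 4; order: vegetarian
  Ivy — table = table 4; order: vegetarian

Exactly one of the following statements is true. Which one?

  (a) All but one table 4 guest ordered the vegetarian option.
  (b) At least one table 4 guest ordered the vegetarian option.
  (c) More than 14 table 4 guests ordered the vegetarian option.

|A| = 16, |A ∩ B| = 11, |A ∖ B| = 5.
(a) requires |A ∖ B| = 1: false.
(b) requires A ∩ B ≠ ∅ (|A ∩ B| ≥ 1): true.
(c) requires |A ∩ B| > 14: false.

(b)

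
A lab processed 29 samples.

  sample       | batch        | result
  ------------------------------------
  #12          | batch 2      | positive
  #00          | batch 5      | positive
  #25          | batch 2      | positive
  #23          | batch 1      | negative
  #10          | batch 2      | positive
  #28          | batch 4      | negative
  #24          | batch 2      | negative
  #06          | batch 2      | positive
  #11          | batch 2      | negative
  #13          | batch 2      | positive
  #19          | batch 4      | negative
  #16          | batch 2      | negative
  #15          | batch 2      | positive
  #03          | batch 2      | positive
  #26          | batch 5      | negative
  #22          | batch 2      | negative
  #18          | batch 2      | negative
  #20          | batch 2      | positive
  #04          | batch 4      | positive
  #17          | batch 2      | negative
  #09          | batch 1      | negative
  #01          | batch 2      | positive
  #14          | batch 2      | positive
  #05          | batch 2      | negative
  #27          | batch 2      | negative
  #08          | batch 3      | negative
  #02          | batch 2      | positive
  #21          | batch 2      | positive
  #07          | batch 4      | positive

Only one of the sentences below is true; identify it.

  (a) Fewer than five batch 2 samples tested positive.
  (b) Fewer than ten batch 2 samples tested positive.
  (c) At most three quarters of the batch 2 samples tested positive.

|A| = 20, |A ∩ B| = 12, |A ∖ B| = 8.
(a) requires |A ∩ B| < 5: false.
(b) requires |A ∩ B| < 10: false.
(c) requires |A ∩ B| / |A| ≤ 3/4: true.

(c)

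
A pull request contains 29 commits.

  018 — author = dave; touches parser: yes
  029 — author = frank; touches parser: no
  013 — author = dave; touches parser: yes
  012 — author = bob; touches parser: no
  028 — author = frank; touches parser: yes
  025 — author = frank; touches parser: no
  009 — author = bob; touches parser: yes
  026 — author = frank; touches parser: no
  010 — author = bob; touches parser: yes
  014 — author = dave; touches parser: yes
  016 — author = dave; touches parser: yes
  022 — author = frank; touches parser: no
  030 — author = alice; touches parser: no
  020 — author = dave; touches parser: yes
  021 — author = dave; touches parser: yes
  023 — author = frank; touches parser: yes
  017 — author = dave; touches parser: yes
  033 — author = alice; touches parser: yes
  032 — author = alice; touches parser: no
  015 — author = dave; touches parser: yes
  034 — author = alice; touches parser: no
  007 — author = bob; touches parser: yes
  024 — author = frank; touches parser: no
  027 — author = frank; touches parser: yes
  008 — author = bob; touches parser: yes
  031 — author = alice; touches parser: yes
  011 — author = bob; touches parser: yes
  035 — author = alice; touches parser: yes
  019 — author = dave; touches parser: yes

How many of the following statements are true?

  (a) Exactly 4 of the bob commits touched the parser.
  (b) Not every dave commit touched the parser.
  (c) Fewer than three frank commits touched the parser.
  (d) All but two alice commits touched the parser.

(a) bob: |A| = 6, |A ∩ B| = 5; needs |A ∩ B| = 4 — false.
(b) dave: |A| = 9, |A ∩ B| = 9; needs A ⊄ B (|A ∖ B| ≥ 1) — false.
(c) frank: |A| = 8, |A ∩ B| = 3; needs |A ∩ B| < 3 — false.
(d) alice: |A| = 6, |A ∩ B| = 3; needs |A ∖ B| = 2 — false.

0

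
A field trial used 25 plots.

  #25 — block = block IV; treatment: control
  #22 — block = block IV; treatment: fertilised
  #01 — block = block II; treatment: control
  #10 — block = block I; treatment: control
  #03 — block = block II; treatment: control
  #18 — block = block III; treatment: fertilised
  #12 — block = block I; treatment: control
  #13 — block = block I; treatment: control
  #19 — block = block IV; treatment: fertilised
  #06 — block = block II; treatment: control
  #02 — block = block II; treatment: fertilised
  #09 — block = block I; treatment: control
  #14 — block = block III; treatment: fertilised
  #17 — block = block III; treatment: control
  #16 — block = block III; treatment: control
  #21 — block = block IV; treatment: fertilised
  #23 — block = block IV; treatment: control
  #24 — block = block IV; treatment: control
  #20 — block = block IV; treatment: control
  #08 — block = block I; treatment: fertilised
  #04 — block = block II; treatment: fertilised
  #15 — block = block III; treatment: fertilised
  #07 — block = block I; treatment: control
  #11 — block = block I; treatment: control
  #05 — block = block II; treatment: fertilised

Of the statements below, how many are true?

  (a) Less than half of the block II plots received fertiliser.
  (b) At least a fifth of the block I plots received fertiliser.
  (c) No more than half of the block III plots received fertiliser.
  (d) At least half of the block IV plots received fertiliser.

0

(a) block II: |A| = 6, |A ∩ B| = 3; needs |A ∩ B| < |A ∖ B| — false.
(b) block I: |A| = 7, |A ∩ B| = 1; needs |A ∩ B| / |A| ≥ 1/5 — false.
(c) block III: |A| = 5, |A ∩ B| = 3; needs |A ∩ B| ≤ |A ∖ B| — false.
(d) block IV: |A| = 7, |A ∩ B| = 3; needs |A ∩ B| ≥ |A ∖ B| — false.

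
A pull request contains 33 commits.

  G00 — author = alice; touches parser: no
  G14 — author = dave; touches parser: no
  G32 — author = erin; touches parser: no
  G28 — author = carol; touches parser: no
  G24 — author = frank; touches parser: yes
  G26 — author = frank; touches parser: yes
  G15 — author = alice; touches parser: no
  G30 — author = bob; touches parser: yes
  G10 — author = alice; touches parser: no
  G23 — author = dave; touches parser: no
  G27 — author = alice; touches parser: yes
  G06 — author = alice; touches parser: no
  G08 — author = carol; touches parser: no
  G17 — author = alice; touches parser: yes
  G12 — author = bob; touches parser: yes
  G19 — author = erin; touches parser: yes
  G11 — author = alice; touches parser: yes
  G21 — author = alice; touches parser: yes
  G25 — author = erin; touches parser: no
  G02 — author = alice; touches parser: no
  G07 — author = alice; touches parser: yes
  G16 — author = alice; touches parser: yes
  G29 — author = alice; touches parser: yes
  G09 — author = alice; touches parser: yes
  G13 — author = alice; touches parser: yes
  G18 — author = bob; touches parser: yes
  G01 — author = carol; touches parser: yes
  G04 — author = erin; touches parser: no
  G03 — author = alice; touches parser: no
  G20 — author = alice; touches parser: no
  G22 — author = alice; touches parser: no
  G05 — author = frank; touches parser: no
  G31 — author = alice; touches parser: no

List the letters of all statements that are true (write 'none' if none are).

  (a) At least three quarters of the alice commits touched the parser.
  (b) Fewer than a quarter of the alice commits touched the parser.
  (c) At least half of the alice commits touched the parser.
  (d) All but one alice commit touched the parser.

|A| = 18, |A ∩ B| = 9, |A ∖ B| = 9.
(a) |A ∩ B| / |A| ≥ 3/4: fails.
(b) |A ∩ B| / |A| < 1/4: fails.
(c) |A ∩ B| ≥ |A ∖ B|: holds.
(d) |A ∖ B| = 1: fails.

(c)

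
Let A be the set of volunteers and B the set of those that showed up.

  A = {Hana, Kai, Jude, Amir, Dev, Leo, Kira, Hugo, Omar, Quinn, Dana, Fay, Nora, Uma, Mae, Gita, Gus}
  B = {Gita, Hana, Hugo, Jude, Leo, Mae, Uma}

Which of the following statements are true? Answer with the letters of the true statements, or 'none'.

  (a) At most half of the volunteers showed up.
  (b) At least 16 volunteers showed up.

|A| = 17, |A ∩ B| = 7, |A ∖ B| = 10.
(a) |A ∩ B| ≤ |A ∖ B|: holds.
(b) |A ∩ B| ≥ 16: fails.

(a)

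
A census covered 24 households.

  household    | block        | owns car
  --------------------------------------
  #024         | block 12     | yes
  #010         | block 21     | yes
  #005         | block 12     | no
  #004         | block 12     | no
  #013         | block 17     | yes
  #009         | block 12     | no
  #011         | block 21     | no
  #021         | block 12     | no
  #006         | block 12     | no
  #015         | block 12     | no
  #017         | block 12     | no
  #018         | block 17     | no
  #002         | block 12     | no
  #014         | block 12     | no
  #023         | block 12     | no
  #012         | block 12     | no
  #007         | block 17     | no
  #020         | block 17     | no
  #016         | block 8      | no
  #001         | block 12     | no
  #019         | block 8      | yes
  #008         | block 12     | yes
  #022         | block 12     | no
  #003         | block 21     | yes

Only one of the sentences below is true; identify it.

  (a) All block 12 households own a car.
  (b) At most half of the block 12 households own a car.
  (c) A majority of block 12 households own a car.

|A| = 15, |A ∩ B| = 2, |A ∖ B| = 13.
(a) requires A ⊆ B, i.e. every element of A is in B (|A ∖ B| = 0): false.
(b) requires |A ∩ B| ≤ |A ∖ B|: true.
(c) requires |A ∩ B| > |A ∖ B|: false.

(b)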